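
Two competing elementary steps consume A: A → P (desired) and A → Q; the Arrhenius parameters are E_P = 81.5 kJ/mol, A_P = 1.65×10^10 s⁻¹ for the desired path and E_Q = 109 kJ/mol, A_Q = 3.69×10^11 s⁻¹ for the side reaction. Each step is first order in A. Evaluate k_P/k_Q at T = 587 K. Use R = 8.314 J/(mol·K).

k_P/k_Q = (A_P/A_Q)·exp[−(E_P−E_Q)/(RT)] = (A_P/A_Q)·exp[(E_Q−E_P)/(RT)].
(E_Q−E_P)/(RT) = (109−81.5)×10³/(8.314×587) = 27500/4880 = 5.635.
k_P/k_Q = (1.65×10^10/3.69×10^11)·exp(5.635) = 0.04472 × 280.0 = 12.5.
Since E_P < E_Q, lowering the temperature improves selectivity toward P.

12.5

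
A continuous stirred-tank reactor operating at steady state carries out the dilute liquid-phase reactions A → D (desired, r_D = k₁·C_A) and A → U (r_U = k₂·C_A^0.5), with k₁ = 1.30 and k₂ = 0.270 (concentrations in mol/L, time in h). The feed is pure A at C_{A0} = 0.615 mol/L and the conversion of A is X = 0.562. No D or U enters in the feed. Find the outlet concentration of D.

0.247 mol/L

Exit C_A = C_{A0}(1−X) = 0.615×0.438 = 0.2694 mol/L.
In a CSTR the entire volume is at exit conditions, so r_D = 1.30×0.2694 = 0.3502 and r_U = 0.270×0.2694^0.5 = 0.1401.
Fraction of consumed A going to D: r_D/(r_D+r_U) = 0.7142.
C_D = 0.7142·C_{A0}·X = 0.7142×0.615×0.562 = 0.247 mol/L.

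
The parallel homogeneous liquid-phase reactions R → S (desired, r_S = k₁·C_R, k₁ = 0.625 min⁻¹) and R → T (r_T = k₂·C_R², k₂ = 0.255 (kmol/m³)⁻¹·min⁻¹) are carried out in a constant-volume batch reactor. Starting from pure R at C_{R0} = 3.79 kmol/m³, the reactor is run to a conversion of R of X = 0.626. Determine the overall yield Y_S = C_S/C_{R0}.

0.309

C_R = C_{R0}(1−X) = 1.417 kmol/m³.
Along a PFR/batch, dC_S/dC_R = −r_S/(r_S+r_T) = −k₁/(k₁+k₂·C_R).
Integrating from C_{R0} to C_R: C_S = (0.625/0.255)·ln[(0.625+0.255·3.79)/(0.625+0.255·1.42)] = 2.451·ln(1.591/0.9865) = 1.172 kmol/m³.
Y_S = C_S/C_{R0} = 1.172/3.79 = 0.309.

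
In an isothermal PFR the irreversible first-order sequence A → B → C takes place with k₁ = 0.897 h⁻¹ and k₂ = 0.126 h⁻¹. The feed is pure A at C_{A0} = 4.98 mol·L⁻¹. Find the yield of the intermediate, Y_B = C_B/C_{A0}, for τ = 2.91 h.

The intermediate concentration in a first-order A→B→C sequence is C_B = k₁C_{A0}(e^(−k₁τ) − e^(−k₂τ))/(k₂−k₁).
e^(−k₁τ) = e^(−0.897×2.91) = e^(−2.610) = 0.07351; e^(−k₂τ) = e^(−0.3667) = 0.6930.
C_B = 0.897×4.98/(0.126−0.897) × (0.07351−0.6930) = (-5.794)×(-0.6195) = 3.589 mol·L⁻¹.
Y_B = C_B/C_{A0} = 3.589/4.98 = 0.721.

0.721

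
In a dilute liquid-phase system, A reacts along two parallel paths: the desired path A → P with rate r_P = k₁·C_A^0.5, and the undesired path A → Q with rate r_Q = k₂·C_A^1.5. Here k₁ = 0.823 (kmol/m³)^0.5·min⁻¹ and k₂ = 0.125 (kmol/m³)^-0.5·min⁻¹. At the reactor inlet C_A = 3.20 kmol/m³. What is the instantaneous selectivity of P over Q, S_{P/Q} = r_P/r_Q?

2.06

S_{P/Q} = r_P/r_Q = (k₁·C_A^0.5)/(k₂·C_A^1.5) = (k₁/k₂)·C_A⁻¹.
= (0.823×3.200^0.5) / (0.125×3.200^1.5) = 1.472/0.7155 = 2.06.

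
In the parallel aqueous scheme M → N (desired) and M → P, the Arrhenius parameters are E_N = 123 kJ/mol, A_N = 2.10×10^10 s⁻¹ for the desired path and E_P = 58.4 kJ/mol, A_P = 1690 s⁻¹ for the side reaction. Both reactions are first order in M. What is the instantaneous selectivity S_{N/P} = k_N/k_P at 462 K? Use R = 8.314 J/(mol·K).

k_N/k_P = (A_N/A_P)·exp[−(E_N−E_P)/(RT)] = (A_N/A_P)·exp[(E_P−E_N)/(RT)].
(E_P−E_N)/(RT) = (58.4−123)×10³/(8.314×462) = -64600/3841 = -16.82.
k_N/k_P = (2.10×10^10/1690)·exp(-16.82) = 1.243×10^7 × 4.965×10^-8 = 0.617.
Since E_N > E_P, raising the temperature improves selectivity toward N.

0.617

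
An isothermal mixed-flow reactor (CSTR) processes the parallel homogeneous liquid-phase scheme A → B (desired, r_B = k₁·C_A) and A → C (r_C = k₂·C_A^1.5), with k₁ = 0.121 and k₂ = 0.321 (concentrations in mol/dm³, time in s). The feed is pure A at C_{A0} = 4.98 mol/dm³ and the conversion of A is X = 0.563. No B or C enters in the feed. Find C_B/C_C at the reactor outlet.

Exit C_A = C_{A0}(1−X) = 4.98×0.437 = 2.176 mol/dm³.
A CSTR operates uniformly at the exit composition, giving r_B = 0.2633 and r_C = 1.031 (each k·C_A^n at C_A = 2.176).
Overall selectivity = C_B/C_C = r_Bτ/(r_Cτ) = r_B/r_C = 0.256.

0.256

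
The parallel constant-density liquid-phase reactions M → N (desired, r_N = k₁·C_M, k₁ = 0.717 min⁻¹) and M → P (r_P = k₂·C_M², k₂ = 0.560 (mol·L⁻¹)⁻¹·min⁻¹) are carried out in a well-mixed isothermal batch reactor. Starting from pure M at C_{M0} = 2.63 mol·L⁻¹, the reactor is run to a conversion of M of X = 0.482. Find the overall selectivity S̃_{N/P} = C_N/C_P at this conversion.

0.655

C_M = C_{M0}(1−X) = 1.362 mol·L⁻¹.
Along a PFR/batch, dC_N/dC_M = −r_N/(r_N+r_P) = −k₁/(k₁+k₂·C_M).
Integrating from C_{M0} to C_M: C_N = (0.717/0.560)·ln[(0.717+0.560·2.63)/(0.717+0.560·1.36)] = 1.280·ln(2.190/1.480) = 0.5017 mol·L⁻¹.
C_P = (C_{M0}−C_M)−C_N = 0.7660 mol·L⁻¹; S̃_{N/P} = 0.5017/0.7660 = 0.655.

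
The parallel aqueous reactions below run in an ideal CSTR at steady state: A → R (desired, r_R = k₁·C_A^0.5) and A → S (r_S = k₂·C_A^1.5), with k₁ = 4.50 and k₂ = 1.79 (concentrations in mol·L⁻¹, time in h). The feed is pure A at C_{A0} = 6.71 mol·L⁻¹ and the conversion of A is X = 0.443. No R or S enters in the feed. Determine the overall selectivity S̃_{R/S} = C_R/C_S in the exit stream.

Exit C_A = C_{A0}(1−X) = 6.71×0.557 = 3.737 mol·L⁻¹.
A CSTR operates uniformly at the exit composition, giving r_R = 8.700 and r_S = 12.93 (each k·C_A^n at C_A = 3.737).
Overall selectivity = C_R/C_S = r_Rτ/(r_Sτ) = r_R/r_S = 0.673.

0.673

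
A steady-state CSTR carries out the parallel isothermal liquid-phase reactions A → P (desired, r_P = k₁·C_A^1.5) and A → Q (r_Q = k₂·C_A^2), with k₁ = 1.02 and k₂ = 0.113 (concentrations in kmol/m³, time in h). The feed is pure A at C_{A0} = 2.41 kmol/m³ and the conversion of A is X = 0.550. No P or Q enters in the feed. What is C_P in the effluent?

Exit C_A = C_{A0}(1−X) = 2.41×0.450 = 1.085 kmol/m³.
In a CSTR the entire volume is at exit conditions, so r_P = 1.02×1.085^1.5 = 1.152 and r_Q = 0.113×1.085^2 = 0.1329.
Fraction of consumed A going to P: r_P/(r_P+r_Q) = 0.8966.
C_P = 0.8966·C_{A0}·X = 0.8966×2.41×0.550 = 1.19 kmol/m³.

1.19 kmol/m³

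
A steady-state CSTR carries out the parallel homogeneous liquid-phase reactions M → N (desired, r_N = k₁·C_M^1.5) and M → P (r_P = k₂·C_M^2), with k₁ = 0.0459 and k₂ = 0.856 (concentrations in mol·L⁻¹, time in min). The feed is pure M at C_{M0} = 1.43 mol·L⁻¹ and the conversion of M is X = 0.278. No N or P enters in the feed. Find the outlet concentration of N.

0.0199 mol·L⁻¹

Exit C_M = C_{M0}(1−X) = 1.43×0.722 = 1.032 mol·L⁻¹.
In a CSTR the entire volume is at exit conditions, so r_N = 0.0459×1.032^1.5 = 0.04815 and r_P = 0.856×1.032^2 = 0.9125.
Fraction of consumed M going to N: r_N/(r_N+r_P) = 0.05013.
C_N = 0.05013·C_{M0}·X = 0.05013×1.43×0.278 = 0.0199 mol·L⁻¹.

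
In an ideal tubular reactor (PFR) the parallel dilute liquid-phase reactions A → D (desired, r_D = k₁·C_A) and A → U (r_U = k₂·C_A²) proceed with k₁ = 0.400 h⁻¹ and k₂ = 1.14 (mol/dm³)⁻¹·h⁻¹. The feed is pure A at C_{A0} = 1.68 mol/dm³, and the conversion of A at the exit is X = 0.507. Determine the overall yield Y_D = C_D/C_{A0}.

C_A = C_{A0}(1−X) = 0.8282 mol/dm³.
Along a PFR/batch, dC_D/dC_A = −r_D/(r_D+r_U) = −k₁/(k₁+k₂·C_A).
Integrating from C_{A0} to C_A: C_D = (0.400/1.14)·ln[(0.400+1.14·1.68)/(0.400+1.14·0.828)] = 0.3509·ln(2.315/1.344) = 0.1908 mol/dm³.
Y_D = C_D/C_{A0} = 0.1908/1.68 = 0.114.

0.114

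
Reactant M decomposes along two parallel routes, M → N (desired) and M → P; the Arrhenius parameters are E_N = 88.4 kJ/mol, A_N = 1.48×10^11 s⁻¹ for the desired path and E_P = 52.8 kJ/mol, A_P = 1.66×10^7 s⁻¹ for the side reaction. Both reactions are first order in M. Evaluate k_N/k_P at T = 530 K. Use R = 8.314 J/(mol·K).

2.76

k_N/k_P = (A_N/A_P)·exp[−(E_N−E_P)/(RT)] = (A_N/A_P)·exp[(E_P−E_N)/(RT)].
(E_P−E_N)/(RT) = (52.8−88.4)×10³/(8.314×530) = -35600/4406 = -8.079.
k_N/k_P = (1.48×10^11/1.66×10^7)·exp(-8.079) = 8916 × 3.099×10^-4 = 2.76.
Since E_N > E_P, raising the temperature improves selectivity toward N.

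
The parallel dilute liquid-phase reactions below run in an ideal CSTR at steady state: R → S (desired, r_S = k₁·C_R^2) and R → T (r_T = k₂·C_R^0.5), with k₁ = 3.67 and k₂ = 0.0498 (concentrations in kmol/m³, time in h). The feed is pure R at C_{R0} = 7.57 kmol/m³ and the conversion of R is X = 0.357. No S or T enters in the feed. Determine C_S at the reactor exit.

Exit C_R = C_{R0}(1−X) = 7.57×0.643 = 4.868 kmol/m³.
In a CSTR the entire volume is at exit conditions, so r_S = 3.67×4.868^2 = 86.95 and r_T = 0.0498×4.868^0.5 = 0.1099.
Fraction of consumed R going to S: r_S/(r_S+r_T) = 0.9987.
C_S = 0.9987·C_{R0}·X = 0.9987×7.57×0.357 = 2.70 kmol/m³.

2.70 kmol/m³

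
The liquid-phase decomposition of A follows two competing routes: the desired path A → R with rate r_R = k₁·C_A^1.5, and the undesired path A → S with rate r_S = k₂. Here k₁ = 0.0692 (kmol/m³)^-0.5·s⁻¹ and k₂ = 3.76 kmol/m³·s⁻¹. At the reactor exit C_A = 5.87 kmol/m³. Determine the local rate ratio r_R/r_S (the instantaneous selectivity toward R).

S_{R/S} = r_R/r_S = (k₁·C_A^1.5)/(k₂) = (k₁/k₂)·C_A^1.5.
= (0.0692×5.870^1.5) / (3.76) = 0.9842/3.760 = 0.262.
Since the desired path is higher order in A, keeping C_A high (PFR or concentrated feed) favours R.

0.262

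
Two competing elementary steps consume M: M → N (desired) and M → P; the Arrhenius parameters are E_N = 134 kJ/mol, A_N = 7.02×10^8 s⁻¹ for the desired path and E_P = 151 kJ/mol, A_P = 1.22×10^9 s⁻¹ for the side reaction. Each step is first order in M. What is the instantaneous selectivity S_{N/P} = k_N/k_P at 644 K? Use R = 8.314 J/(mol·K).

13.8

Since both paths have the same order in M, the concentration cancels and S_{N/P} = k_N/k_P = (A_N/A_P)·exp[(E_P−E_N)/(RT)].
(E_P−E_N)/(RT) = (151−134)×10³/(8.314×644) = 17000/5354 = 3.175.
k_N/k_P = (7.02×10^8/1.22×10^9)·exp(3.175) = 0.5754 × 23.93 = 13.8.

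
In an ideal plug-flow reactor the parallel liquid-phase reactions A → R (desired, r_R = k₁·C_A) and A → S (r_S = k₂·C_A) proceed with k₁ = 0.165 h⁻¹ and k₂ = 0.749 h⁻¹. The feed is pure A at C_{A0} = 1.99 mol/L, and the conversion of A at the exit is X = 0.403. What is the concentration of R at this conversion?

0.145 mol/L

C_A = C_{A0}(1−X) = 1.188 mol/L.
Both paths are first order in A, so the instantaneous fraction to R is constant: dC_R/d(−C_A) = k₁/(k₁+k₂) = 0.1805.
C_R = 0.1805·(C_{A0}−C_A) = 0.1805×0.8020 = 0.145 mol/L.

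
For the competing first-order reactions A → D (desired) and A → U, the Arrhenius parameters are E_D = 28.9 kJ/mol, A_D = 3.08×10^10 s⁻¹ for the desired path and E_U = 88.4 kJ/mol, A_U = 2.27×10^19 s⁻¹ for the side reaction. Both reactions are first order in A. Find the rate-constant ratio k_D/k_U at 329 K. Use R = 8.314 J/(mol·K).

3.80

k_D/k_U = (A_D/A_U)·exp[−(E_D−E_U)/(RT)] = (A_D/A_U)·exp[(E_U−E_D)/(RT)].
(E_U−E_D)/(RT) = (88.4−28.9)×10³/(8.314×329) = 59500/2735 = 21.75.
k_D/k_U = (3.08×10^10/2.27×10^19)·exp(21.75) = 1.357×10^-9 × 2.799×10^9 = 3.80.
Since E_D < E_U, lowering the temperature improves selectivity toward D.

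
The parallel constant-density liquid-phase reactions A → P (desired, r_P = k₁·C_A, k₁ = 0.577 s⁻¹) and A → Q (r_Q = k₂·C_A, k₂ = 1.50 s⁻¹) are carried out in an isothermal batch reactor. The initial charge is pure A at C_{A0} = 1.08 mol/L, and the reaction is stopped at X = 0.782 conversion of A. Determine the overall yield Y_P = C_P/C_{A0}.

0.217

C_A = C_{A0}(1−X) = 0.2354 mol/L.
Both paths are first order in A, so the instantaneous fraction to P is constant: dC_P/d(−C_A) = k₁/(k₁+k₂) = 0.2778.
C_P = 0.2778·(C_{A0}−C_A) = 0.2778×0.8446 = 0.235 mol/L.
Y_P = C_P/C_{A0} = 0.2346/1.08 = 0.217.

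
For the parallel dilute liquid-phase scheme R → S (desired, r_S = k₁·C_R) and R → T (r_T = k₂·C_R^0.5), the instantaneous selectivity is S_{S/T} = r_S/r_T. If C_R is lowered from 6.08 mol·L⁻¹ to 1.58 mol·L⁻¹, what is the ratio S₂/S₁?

0.510

S_{S/T} = (k₁/k₂)·C_R^0.5, so S₂/S₁ = (C_{R,2}/C_{R,1})^0.5.
= (1.58/6.08)^0.5 = (0.2599)^0.5 = 0.510.
Selectivity toward S falls as C_R falls — high-concentration operation is favoured.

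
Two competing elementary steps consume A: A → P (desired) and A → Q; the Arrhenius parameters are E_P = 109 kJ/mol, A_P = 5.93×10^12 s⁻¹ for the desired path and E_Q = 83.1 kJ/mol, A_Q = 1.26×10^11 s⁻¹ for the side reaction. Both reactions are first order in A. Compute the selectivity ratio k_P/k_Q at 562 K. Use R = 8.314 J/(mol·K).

Since both paths have the same order in A, the concentration cancels and S_{P/Q} = k_P/k_Q = (A_P/A_Q)·exp[(E_Q−E_P)/(RT)].
(E_Q−E_P)/(RT) = (83.1−109)×10³/(8.314×562) = -25900/4672 = -5.543.
k_P/k_Q = (5.93×10^12/1.26×10^11)·exp(-5.543) = 47.06 × 0.003914 = 0.184.

0.184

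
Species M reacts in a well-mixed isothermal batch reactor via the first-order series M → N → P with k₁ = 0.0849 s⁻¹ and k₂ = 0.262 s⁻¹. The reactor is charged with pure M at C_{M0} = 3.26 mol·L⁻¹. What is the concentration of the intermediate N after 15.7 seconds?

For first-order series with pure M initially, C_N(t) = k₁C_{M0}/(k₂−k₁)·(e^(−k₁t) − e^(−k₂t)).
e^(−k₁t) = e^(−0.0849×15.7) = e^(−1.333) = 0.2637; e^(−k₂t) = e^(−4.113) = 0.01635.
C_N = 0.0849×3.26/(0.262−0.0849) × (0.2637−0.01635) = 1.563×0.2474 = 0.3866 mol·L⁻¹.

0.387 mol·L⁻¹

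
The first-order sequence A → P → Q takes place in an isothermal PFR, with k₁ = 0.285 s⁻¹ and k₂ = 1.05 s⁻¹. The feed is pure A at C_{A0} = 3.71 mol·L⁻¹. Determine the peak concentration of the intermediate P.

0.619 mol·L⁻¹

For a first-order series the maximum intermediate yield is C_{P,max}/C_{A0} = (k₁/k₂)^[k₂/(k₂−k₁)].
= (0.285/1.05)^(1.05/(1.05−0.285)) = (0.2714)^(1.373) = 0.1670.
C_{P,max} = 0.1670×3.71 = 0.619 mol·L⁻¹.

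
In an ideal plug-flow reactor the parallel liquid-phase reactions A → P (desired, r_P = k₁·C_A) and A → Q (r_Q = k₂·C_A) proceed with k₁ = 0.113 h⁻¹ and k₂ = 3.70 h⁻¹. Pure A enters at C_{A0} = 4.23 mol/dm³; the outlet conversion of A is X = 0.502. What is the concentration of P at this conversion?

C_A = C_{A0}(1−X) = 2.107 mol/dm³.
Both paths are first order in A, so the instantaneous fraction to P is constant: dC_P/d(−C_A) = k₁/(k₁+k₂) = 0.02964.
C_P = 0.02964·(C_{A0}−C_A) = 0.02964×2.123 = 0.0629 mol/dm³.

0.0629 mol/dm³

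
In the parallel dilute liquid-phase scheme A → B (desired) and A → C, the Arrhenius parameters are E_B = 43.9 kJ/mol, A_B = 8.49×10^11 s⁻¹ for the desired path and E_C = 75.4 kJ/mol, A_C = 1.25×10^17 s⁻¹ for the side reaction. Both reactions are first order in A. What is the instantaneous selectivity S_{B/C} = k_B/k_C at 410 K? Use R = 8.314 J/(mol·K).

With equal orders, S_{B/C} = k_B/k_C = (A_B/A_C)·exp[(E_C−E_B)/(RT)].
(E_C−E_B)/(RT) = (75.4−43.9)×10³/(8.314×410) = 31500/3409 = 9.241.
k_B/k_C = (8.49×10^11/1.25×10^17)·exp(9.241) = 6.792×10^-6 × 10311 = 0.0700.
Since E_B < E_C, lowering the temperature improves selectivity toward B.

0.0700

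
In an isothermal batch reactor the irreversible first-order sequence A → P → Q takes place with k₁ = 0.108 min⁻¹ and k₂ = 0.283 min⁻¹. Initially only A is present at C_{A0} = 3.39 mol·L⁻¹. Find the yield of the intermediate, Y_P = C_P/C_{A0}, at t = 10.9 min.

The intermediate concentration in a first-order A→B→C sequence is C_P = k₁C_{A0}(e^(−k₁t) − e^(−k₂t))/(k₂−k₁).
e^(−k₁t) = e^(−0.108×10.9) = e^(−1.177) = 0.3081; e^(−k₂t) = e^(−3.085) = 0.04574.
C_P = 0.108×3.39/(0.283−0.108) × (0.3081−0.04574) = 2.092×0.2624 = 0.5490 mol·L⁻¹.
Y_P = C_P/C_{A0} = 0.5490/3.39 = 0.162.

0.162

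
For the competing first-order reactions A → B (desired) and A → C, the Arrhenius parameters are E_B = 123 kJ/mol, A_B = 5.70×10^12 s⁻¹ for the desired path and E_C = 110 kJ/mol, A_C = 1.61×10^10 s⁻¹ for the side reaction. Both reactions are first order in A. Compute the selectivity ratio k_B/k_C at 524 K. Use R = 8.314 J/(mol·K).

17.9

Since both paths have the same order in A, the concentration cancels and S_{B/C} = k_B/k_C = (A_B/A_C)·exp[(E_C−E_B)/(RT)].
(E_C−E_B)/(RT) = (110−123)×10³/(8.314×524) = -13000/4357 = -2.984.
k_B/k_C = (5.70×10^12/1.61×10^10)·exp(-2.984) = 354.0 × 0.05059 = 17.9.
Since E_B > E_C, raising the temperature improves selectivity toward B.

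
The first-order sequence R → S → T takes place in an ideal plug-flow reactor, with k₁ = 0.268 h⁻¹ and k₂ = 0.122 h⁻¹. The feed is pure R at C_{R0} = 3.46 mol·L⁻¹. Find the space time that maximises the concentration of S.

5.39 h

The intermediate peaks when r₁ = r₂, i.e. k₁e^(−k₁τ) = k₂e^(−k₂τ), giving τ_opt = ln(k₂/k₁)/(k₂−k₁).
= ln(0.122/0.268)/(0.122−0.268) = ln(0.4552)/-0.1460 = -0.7870/-0.1460 = 5.39 h.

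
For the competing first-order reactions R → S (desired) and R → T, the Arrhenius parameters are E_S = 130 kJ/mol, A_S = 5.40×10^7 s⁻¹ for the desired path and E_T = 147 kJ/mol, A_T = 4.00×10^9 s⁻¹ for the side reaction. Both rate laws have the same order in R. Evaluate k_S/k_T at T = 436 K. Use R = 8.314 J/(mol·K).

k_S/k_T = (A_S/A_T)·exp[−(E_S−E_T)/(RT)] = (A_S/A_T)·exp[(E_T−E_S)/(RT)].
(E_T−E_S)/(RT) = (147−130)×10³/(8.314×436) = 17000/3625 = 4.690.
k_S/k_T = (5.40×10^7/4.00×10^9)·exp(4.690) = 0.01350 × 108.8 = 1.47.

1.47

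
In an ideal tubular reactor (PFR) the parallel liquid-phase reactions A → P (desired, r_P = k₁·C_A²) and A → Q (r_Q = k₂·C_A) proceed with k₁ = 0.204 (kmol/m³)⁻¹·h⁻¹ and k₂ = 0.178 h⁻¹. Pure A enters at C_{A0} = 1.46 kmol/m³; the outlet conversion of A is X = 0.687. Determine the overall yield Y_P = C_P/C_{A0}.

C_A = C_{A0}(1−X) = 0.4570 kmol/m³.
Along a PFR/batch, dC_Q/dC_A = −r_Q/(r_P+r_Q) = −k₂/(k₂+k₁·C_A).
Integrating from C_{A0} to C_A: C_Q = (0.178/0.204)·ln[(0.178+0.204·1.46)/(0.178+0.204·0.457)] = 0.8725·ln(0.4758/0.2712) = 0.4905 kmol/m³.
Then C_P = (C_{A0}−C_A) − C_Q = 1.003 − 0.4905 = 0.5125 kmol/m³.
Y_P = C_P/C_{A0} = 0.5125/1.46 = 0.351.

0.351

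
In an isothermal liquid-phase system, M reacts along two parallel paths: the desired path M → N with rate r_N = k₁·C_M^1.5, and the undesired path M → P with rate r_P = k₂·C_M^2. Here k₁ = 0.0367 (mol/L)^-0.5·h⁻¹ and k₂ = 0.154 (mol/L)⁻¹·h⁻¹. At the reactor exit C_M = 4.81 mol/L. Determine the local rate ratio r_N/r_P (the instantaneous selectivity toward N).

S_{N/P} = r_N/r_P = (k₁·C_M^1.5)/(k₂·C_M^2) = (k₁/k₂)·C_M^-0.5.
= (0.0367×4.810^1.5) / (0.154×4.810^2) = 0.3872/3.563 = 0.109.
The undesired path is higher order in M, so low C_M (CSTR or dilute feed) favours N.

0.109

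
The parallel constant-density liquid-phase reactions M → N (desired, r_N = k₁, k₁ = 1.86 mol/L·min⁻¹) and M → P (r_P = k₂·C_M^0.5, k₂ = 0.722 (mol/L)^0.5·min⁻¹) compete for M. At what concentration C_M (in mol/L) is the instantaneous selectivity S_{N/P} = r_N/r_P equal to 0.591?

S_{N/P} = (k₁/k₂)·C_M^-0.5 ⇒ C_M = (S·k₂/k₁)^(-2).
= (0.591×0.722/1.86)^(-2) = (0.2294)^(-2) = 19.0 mol/L.

19.0 mol/L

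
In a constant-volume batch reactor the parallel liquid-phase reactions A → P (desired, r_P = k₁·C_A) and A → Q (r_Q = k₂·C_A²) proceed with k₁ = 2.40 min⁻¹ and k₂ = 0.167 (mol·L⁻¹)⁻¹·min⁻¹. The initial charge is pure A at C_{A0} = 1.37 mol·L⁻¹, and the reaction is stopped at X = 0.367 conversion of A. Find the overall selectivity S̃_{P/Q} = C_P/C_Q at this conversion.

12.9

C_A = C_{A0}(1−X) = 0.8672 mol·L⁻¹.
Along a PFR/batch, dC_P/dC_A = −r_P/(r_P+r_Q) = −k₁/(k₁+k₂·C_A).
Integrating from C_{A0} to C_A: C_P = (2.40/0.167)·ln[(2.40+0.167·1.37)/(2.40+0.167·0.867)] = 14.37·ln(2.629/2.545) = 0.4665 mol·L⁻¹.
C_Q = (C_{A0}−C_A)−C_P = 0.03627 mol·L⁻¹; S̃_{P/Q} = 0.4665/0.03627 = 12.9.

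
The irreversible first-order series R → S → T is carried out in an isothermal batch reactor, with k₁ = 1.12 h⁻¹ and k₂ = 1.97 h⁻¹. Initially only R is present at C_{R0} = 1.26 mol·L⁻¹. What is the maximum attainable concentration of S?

For a first-order series the maximum intermediate yield is C_{S,max}/C_{R0} = (k₁/k₂)^[k₂/(k₂−k₁)].
= (1.12/1.97)^(1.97/(1.97−1.12)) = (0.5685)^(2.318) = 0.2701.
C_{S,max} = 0.2701×1.26 = 0.340 mol·L⁻¹.

0.340 mol·L⁻¹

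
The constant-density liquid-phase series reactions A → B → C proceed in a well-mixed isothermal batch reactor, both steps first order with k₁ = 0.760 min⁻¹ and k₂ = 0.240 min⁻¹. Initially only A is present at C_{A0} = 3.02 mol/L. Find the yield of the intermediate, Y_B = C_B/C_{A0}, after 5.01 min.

Solving the coupled first-order balances gives C_B(t) = [k₁/(k₂−k₁)]·C_{A0}·(e^(−k₁t) − e^(−k₂t)).
e^(−k₁t) = e^(−0.760×5.01) = e^(−3.808) = 0.02220; e^(−k₂t) = e^(−1.202) = 0.3005.
C_B = 0.760×3.02/(0.240−0.760) × (0.02220−0.3005) = (-4.414)×(-0.2783) = 1.228 mol/L.
Y_B = C_B/C_{A0} = 1.228/3.02 = 0.407.

0.407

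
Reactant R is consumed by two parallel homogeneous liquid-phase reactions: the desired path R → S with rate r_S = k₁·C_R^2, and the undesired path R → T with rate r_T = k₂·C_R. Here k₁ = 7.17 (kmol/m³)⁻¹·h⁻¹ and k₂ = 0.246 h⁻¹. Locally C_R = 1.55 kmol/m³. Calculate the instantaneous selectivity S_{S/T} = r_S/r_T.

S_{S/T} = r_S/r_T = (k₁·C_R^2)/(k₂·C_R) = (k₁/k₂)·C_R.
= (7.17×1.550^2) / (0.246×1.550) = 17.23/0.3813 = 45.2.

45.2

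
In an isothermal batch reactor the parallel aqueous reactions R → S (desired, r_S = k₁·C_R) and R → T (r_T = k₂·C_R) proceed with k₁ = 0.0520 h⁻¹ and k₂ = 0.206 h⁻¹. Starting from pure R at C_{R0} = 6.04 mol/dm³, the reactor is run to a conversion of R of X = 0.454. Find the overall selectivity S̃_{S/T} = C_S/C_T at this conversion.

0.252

C_R = C_{R0}(1−X) = 3.298 mol/dm³.
Both paths are first order in R, so the instantaneous fraction to S is constant: dC_S/d(−C_R) = k₁/(k₁+k₂) = 0.2016.
C_S = 0.2016·(C_{R0}−C_R) = 0.2016×2.742 = 0.553 mol/dm³.
C_T = (C_{R0}−C_R)−C_S = 2.189 mol/dm³; S̃_{S/T} = 0.5527/2.189 = 0.252.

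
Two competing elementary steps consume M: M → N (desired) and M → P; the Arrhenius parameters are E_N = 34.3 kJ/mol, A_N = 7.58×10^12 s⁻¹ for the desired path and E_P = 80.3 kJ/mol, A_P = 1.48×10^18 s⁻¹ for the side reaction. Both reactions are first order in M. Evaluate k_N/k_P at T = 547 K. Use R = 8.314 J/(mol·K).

0.127

With equal orders, S_{N/P} = k_N/k_P = (A_N/A_P)·exp[(E_P−E_N)/(RT)].
(E_P−E_N)/(RT) = (80.3−34.3)×10³/(8.314×547) = 46000/4548 = 10.11.
k_N/k_P = (7.58×10^12/1.48×10^18)·exp(10.11) = 5.122×10^-6 × 24708 = 0.127.
Since E_N < E_P, lowering the temperature improves selectivity toward N.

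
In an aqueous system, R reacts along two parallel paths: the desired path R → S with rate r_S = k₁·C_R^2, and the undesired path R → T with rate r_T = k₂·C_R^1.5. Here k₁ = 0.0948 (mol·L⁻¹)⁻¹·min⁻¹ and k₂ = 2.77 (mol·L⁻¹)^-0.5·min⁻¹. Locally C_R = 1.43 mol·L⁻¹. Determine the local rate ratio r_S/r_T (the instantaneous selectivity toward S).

0.0409

S_{S/T} = r_S/r_T = (k₁·C_R^2)/(k₂·C_R^1.5) = (k₁/k₂)·C_R^0.5.
= (0.0948×1.430^2) / (2.77×1.430^1.5) = 0.1939/4.737 = 0.0409.
Since the desired path is higher order in R, keeping C_R high (PFR or concentrated feed) favours S.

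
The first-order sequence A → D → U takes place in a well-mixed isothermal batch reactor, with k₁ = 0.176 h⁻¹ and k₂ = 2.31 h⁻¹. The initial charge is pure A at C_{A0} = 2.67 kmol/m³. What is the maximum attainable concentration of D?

Evaluating C_D at t_opt = ln(k₂/k₁)/(k₂−k₁) gives C_{D,max}/C_{A0} = (k₁/k₂)^[k₂/(k₂−k₁)].
= (0.176/2.31)^(2.31/(2.31−0.176)) = (0.07619)^(1.082) = 0.06161.
C_{D,max} = 0.06161×2.67 = 0.165 kmol/m³.

0.165 kmol/m³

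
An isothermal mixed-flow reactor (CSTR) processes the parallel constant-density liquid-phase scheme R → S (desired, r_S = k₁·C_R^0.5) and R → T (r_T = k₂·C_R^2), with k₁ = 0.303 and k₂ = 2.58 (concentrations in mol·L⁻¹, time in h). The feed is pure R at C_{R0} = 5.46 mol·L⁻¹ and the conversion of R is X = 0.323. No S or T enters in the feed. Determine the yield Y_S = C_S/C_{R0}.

Exit C_R = C_{R0}(1−X) = 5.46×0.677 = 3.696 mol·L⁻¹.
In a CSTR the entire volume is at exit conditions, so r_S = 0.303×3.696^0.5 = 0.5826 and r_T = 2.58×3.696^2 = 35.25.
Fraction of consumed R going to S: r_S/(r_S+r_T) = 0.01626.
C_S = 0.01626·C_{R0}·X = 0.01626×5.46×0.323 = 0.0287 mol·L⁻¹; Y_S = C_S/C_{R0} = 0.00525.

0.00525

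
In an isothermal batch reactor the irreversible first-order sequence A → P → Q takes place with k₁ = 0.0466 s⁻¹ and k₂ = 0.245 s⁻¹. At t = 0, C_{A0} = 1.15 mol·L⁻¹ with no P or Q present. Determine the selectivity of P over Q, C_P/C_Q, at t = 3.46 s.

2.00

The intermediate concentration in a first-order A→B→C sequence is C_P = k₁C_{A0}(e^(−k₁t) − e^(−k₂t))/(k₂−k₁).
e^(−k₁t) = e^(−0.0466×3.46) = e^(−0.1612) = 0.8511; e^(−k₂t) = e^(−0.8477) = 0.4284.
C_P = 0.0466×1.15/(0.245−0.0466) × (0.8511−0.4284) = 0.2701×0.4227 = 0.1142 mol·L⁻¹.
C_A = C_{A0}e^(−k₁t) = 0.9788 mol·L⁻¹, so C_Q = C_{A0}−C_A−C_P = 0.05707 mol·L⁻¹; C_P/C_Q = 2.00.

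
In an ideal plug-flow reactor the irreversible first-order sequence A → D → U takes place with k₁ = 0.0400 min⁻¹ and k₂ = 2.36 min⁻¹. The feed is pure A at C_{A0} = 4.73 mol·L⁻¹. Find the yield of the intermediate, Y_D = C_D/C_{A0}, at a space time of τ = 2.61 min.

0.0155

For first-order series with pure A initially, C_D(τ) = k₁C_{A0}/(k₂−k₁)·(e^(−k₁τ) − e^(−k₂τ)).
e^(−k₁τ) = e^(−0.0400×2.61) = e^(−0.1044) = 0.9009; e^(−k₂τ) = e^(−6.160) = 0.002113.
C_D = 0.0400×4.73/(2.36−0.0400) × (0.9009−0.002113) = 0.08155×0.8988 = 0.07329 mol·L⁻¹.
Y_D = C_D/C_{A0} = 0.07329/4.73 = 0.0155.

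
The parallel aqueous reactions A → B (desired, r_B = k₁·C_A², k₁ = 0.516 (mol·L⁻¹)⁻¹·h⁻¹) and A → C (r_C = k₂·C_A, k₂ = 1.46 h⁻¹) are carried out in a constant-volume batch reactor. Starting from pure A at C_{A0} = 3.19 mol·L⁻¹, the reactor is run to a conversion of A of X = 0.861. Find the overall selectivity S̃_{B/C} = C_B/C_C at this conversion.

0.593

C_A = C_{A0}(1−X) = 0.4434 mol·L⁻¹.
Along a PFR/batch, dC_C/dC_A = −r_C/(r_B+r_C) = −k₂/(k₂+k₁·C_A).
Integrating from C_{A0} to C_A: C_C = (1.46/0.516)·ln[(1.46+0.516·3.19)/(1.46+0.516·0.443)] = 2.829·ln(3.106/1.689) = 1.724 mol·L⁻¹.
Then C_B = (C_{A0}−C_A) − C_C = 2.747 − 1.724 = 1.023 mol·L⁻¹.
S̃_{B/C} = C_B/C_C = 1.023/1.724 = 0.593.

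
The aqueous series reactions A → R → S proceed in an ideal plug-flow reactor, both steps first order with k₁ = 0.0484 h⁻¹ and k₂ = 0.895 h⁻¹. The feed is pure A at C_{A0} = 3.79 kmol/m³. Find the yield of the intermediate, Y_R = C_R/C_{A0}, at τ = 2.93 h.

Solving the coupled first-order balances gives C_R(τ) = [k₁/(k₂−k₁)]·C_{A0}·(e^(−k₁τ) − e^(−k₂τ)).
e^(−k₁τ) = e^(−0.0484×2.93) = e^(−0.1418) = 0.8678; e^(−k₂τ) = e^(−2.622) = 0.07263.
C_R = 0.0484×3.79/(0.895−0.0484) × (0.8678−0.07263) = 0.2167×0.7952 = 0.1723 kmol/m³.
Y_R = C_R/C_{A0} = 0.1723/3.79 = 0.0455.

0.0455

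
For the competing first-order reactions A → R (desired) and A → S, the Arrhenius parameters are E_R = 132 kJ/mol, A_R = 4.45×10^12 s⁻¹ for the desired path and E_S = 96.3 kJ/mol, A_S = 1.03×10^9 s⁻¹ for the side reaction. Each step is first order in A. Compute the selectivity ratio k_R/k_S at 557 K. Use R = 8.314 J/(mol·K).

k_R/k_S = (A_R/A_S)·exp[−(E_R−E_S)/(RT)] = (A_R/A_S)·exp[(E_S−E_R)/(RT)].
(E_S−E_R)/(RT) = (96.3−132)×10³/(8.314×557) = -35700/4631 = -7.709.
k_R/k_S = (4.45×10^12/1.03×10^9)·exp(-7.709) = 4320 × 4.487×10^-4 = 1.94.
Since E_R > E_S, raising the temperature improves selectivity toward R.

1.94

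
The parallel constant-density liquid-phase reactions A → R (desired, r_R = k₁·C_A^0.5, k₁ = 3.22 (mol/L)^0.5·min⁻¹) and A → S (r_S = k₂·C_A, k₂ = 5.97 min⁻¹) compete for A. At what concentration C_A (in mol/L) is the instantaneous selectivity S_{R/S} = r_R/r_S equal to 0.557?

0.938 mol/L

S_{R/S} = (k₁/k₂)·C_A^-0.5 ⇒ C_A = (S·k₂/k₁)^(-2).
= (0.557×5.97/3.22)^(-2) = (1.033)^(-2) = 0.938 mol/L.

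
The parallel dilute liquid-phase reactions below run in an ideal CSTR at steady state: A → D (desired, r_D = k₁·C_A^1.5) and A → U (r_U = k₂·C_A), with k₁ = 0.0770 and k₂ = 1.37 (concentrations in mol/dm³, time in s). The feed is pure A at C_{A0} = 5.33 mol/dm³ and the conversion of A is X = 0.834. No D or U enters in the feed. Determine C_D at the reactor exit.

0.223 mol/dm³

Exit C_A = C_{A0}(1−X) = 5.33×0.166 = 0.8848 mol/dm³.
In a CSTR the entire volume is at exit conditions, so r_D = 0.0770×0.8848^1.5 = 0.06408 and r_U = 1.37×0.8848 = 1.212.
Fraction of consumed A going to D: r_D/(r_D+r_U) = 0.05021.
C_D = 0.05021·C_{A0}·X = 0.05021×5.33×0.834 = 0.223 mol/dm³.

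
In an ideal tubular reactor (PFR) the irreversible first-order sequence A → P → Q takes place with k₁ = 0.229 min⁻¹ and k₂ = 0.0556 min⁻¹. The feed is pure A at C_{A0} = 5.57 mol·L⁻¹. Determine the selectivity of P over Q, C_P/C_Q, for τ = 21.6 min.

0.641

Solving the coupled first-order balances gives C_P(τ) = [k₁/(k₂−k₁)]·C_{A0}·(e^(−k₁τ) − e^(−k₂τ)).
e^(−k₁τ) = e^(−0.229×21.6) = e^(−4.946) = 0.007109; e^(−k₂τ) = e^(−1.201) = 0.3009.
C_P = 0.229×5.57/(0.0556−0.229) × (0.007109−0.3009) = (-7.356)×(-0.2938) = 2.161 mol·L⁻¹.
C_A = C_{A0}e^(−k₁τ) = 0.03960 mol·L⁻¹, so C_Q = C_{A0}−C_A−C_P = 3.369 mol·L⁻¹; C_P/C_Q = 0.641.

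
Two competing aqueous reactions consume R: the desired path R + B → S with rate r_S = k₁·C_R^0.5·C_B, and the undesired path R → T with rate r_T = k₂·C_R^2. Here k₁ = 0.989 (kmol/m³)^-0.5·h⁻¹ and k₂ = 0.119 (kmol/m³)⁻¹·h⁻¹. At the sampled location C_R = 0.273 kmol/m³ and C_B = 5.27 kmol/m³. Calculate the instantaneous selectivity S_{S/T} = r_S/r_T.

S_{S/T} = r_S/r_T = (k₁·C_R^0.5·C_B)/(k₂·C_R^2) = (k₁/k₂)·C_R^-1.5·C_B.
= (0.989×0.2730^0.5×5.270) / (0.119×0.2730^2) = 2.723/0.008869 = 307.

307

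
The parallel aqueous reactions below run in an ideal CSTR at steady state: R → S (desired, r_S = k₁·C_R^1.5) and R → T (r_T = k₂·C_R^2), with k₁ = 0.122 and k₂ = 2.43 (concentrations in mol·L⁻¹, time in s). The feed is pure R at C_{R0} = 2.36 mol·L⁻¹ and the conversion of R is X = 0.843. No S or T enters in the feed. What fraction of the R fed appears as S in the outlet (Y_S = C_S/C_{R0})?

0.0642

Exit C_R = C_{R0}(1−X) = 2.36×0.157 = 0.3705 mol·L⁻¹.
Rates in a CSTR are evaluated at the outlet concentration: r_S = 0.122×0.3705^1.5 = 0.02752, r_T = 2.43×0.3705^2 = 0.3336.
Fraction of consumed R going to S: r_S/(r_S+r_T) = 0.07620.
C_S = 0.07620·C_{R0}·X = 0.07620×2.36×0.843 = 0.152 mol·L⁻¹; Y_S = C_S/C_{R0} = 0.0642.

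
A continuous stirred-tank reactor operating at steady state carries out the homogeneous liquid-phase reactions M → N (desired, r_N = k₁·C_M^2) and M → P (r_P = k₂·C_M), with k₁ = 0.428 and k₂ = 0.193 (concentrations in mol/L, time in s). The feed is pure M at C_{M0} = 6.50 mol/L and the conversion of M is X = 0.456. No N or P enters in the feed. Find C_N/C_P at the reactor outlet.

Exit C_M = C_{M0}(1−X) = 6.50×0.544 = 3.536 mol/L.
In a CSTR the entire volume is at exit conditions, so r_N = 0.428×3.536^2 = 5.351 and r_P = 0.193×3.536 = 0.6824.
Overall selectivity = C_N/C_P = r_Nτ/(r_Pτ) = r_N/r_P = 7.84.

7.84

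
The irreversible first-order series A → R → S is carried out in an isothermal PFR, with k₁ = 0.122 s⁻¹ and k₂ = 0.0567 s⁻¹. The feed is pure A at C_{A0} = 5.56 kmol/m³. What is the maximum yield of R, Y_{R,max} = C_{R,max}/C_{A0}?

0.514

At the optimum, C_{R,max}/C_{A0} = (k₁/k₂)^[k₂/(k₂−k₁)].
= (0.122/0.0567)^(0.0567/(0.0567−0.122)) = (2.152)^(-0.8683) = 0.5141.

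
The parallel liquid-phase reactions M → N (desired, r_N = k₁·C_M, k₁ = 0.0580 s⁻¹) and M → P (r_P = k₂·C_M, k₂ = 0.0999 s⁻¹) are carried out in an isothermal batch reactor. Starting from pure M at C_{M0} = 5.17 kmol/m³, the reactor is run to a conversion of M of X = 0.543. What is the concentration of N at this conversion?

C_M = C_{M0}(1−X) = 2.363 kmol/m³.
Both paths are first order in M, so the instantaneous fraction to N is constant: dC_N/d(−C_M) = k₁/(k₁+k₂) = 0.3673.
C_N = 0.3673·(C_{M0}−C_M) = 0.3673×2.807 = 1.03 kmol/m³.

1.03 kmol/m³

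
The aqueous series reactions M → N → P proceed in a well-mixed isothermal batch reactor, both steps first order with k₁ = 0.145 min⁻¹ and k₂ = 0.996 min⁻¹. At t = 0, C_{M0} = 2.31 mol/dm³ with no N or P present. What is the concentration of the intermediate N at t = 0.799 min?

The intermediate concentration in a first-order A→B→C sequence is C_N = k₁C_{M0}(e^(−k₁t) − e^(−k₂t))/(k₂−k₁).
e^(−k₁t) = e^(−0.145×0.799) = e^(−0.1159) = 0.8906; e^(−k₂t) = e^(−0.7958) = 0.4512.
C_N = 0.145×2.31/(0.996−0.145) × (0.8906−0.4512) = 0.3936×0.4394 = 0.1729 mol/dm³.

0.173 mol/dm³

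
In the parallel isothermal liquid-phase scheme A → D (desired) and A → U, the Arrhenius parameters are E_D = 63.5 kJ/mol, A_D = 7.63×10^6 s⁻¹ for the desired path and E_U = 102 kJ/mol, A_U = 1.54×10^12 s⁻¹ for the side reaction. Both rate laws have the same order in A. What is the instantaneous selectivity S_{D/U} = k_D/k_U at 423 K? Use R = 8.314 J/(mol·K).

0.281

k_D/k_U = (A_D/A_U)·exp[−(E_D−E_U)/(RT)] = (A_D/A_U)·exp[(E_U−E_D)/(RT)].
(E_U−E_D)/(RT) = (102−63.5)×10³/(8.314×423) = 38500/3517 = 10.95.
k_D/k_U = (7.63×10^6/1.54×10^12)·exp(10.95) = 4.955×10^-6 × 56805 = 0.281.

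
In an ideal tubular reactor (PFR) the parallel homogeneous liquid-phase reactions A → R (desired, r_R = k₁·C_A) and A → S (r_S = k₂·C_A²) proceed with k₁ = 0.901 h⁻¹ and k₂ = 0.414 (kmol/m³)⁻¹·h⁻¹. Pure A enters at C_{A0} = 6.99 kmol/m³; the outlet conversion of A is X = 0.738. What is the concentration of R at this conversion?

1.80 kmol/m³

C_A = C_{A0}(1−X) = 1.831 kmol/m³.
Along a PFR/batch, dC_R/dC_A = −r_R/(r_R+r_S) = −k₁/(k₁+k₂·C_A).
Integrating from C_{A0} to C_A: C_R = (0.901/0.414)·ln[(0.901+0.414·6.99)/(0.901+0.414·1.83)] = 2.176·ln(3.795/1.659) = 1.801 kmol/m³.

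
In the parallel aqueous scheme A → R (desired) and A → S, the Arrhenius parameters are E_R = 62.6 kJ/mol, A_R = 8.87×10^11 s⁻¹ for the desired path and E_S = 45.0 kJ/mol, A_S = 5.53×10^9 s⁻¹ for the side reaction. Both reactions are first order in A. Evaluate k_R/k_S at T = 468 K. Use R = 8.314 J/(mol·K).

With equal orders, S_{R/S} = k_R/k_S = (A_R/A_S)·exp[(E_S−E_R)/(RT)].
(E_S−E_R)/(RT) = (45.0−62.6)×10³/(8.314×468) = -17600/3891 = -4.523.
k_R/k_S = (8.87×10^11/5.53×10^9)·exp(-4.523) = 160.4 × 0.01085 = 1.74.

1.74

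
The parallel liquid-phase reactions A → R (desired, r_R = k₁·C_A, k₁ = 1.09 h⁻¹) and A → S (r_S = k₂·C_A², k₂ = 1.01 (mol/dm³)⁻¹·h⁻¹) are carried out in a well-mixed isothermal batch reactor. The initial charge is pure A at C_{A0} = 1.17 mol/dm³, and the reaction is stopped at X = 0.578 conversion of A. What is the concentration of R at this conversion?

C_A = C_{A0}(1−X) = 0.4937 mol/dm³.
Along a PFR/batch, dC_R/dC_A = −r_R/(r_R+r_S) = −k₁/(k₁+k₂·C_A).
Integrating from C_{A0} to C_A: C_R = (1.09/1.01)·ln[(1.09+1.01·1.17)/(1.09+1.01·0.494)] = 1.079·ln(2.272/1.589) = 0.3860 mol/dm³.

0.386 mol/dm³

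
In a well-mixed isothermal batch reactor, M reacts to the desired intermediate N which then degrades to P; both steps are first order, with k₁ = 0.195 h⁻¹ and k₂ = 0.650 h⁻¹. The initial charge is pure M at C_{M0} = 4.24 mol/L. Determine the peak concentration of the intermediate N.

0.759 mol/L

Evaluating C_N at t_opt = ln(k₂/k₁)/(k₂−k₁) gives C_{N,max}/C_{M0} = (k₁/k₂)^[k₂/(k₂−k₁)].
= (0.195/0.650)^(0.650/(0.650−0.195)) = (0.3000)^(1.429) = 0.1791.
C_{N,max} = 0.1791×4.24 = 0.759 mol/L.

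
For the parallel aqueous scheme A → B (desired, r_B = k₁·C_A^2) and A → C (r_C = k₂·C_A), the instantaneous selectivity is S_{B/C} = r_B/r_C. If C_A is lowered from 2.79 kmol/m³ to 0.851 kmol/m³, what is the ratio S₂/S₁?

S_{B/C} = (k₁/k₂)·C_A, so S₂/S₁ = (C_{A,2}/C_{A,1}).
= 0.851/2.79 = 0.305.
Selectivity toward B falls as C_A falls — high-concentration operation is favoured.

0.305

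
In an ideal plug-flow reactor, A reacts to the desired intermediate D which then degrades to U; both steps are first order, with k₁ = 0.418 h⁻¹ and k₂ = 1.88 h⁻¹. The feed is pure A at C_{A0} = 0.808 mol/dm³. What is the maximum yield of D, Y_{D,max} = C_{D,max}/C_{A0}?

For a first-order series the maximum intermediate yield is C_{D,max}/C_{A0} = (k₁/k₂)^[k₂/(k₂−k₁)].
= (0.418/1.88)^(1.88/(1.88−0.418)) = (0.2223)^(1.286) = 0.1447.

0.145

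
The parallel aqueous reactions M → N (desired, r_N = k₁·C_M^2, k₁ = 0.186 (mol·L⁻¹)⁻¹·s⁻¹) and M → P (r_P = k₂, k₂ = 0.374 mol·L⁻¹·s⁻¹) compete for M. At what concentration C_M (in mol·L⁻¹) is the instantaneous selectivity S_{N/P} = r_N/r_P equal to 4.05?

2.85 mol·L⁻¹

S_{N/P} = (k₁/k₂)·C_M^2 ⇒ C_M = (S·k₂/k₁)^(0.5).
= (4.05×0.374/0.186)^(0.5) = (8.144)^(0.5) = 2.85 mol·L⁻¹.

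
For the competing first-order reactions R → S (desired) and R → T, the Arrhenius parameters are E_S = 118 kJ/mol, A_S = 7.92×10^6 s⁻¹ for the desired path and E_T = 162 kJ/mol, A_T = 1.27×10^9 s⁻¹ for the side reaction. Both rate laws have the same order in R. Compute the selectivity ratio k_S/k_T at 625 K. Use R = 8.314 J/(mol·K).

k_S/k_T = (A_S/A_T)·exp[−(E_S−E_T)/(RT)] = (A_S/A_T)·exp[(E_T−E_S)/(RT)].
(E_T−E_S)/(RT) = (162−118)×10³/(8.314×625) = 44000/5196 = 8.468.
k_S/k_T = (7.92×10^6/1.27×10^9)·exp(8.468) = 0.006236 × 4758 = 29.7.

29.7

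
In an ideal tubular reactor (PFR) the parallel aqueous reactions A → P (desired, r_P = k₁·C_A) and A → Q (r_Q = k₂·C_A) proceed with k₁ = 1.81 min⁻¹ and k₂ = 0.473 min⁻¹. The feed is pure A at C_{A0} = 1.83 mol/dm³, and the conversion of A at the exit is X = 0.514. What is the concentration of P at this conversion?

C_A = C_{A0}(1−X) = 0.8894 mol/dm³.
Both paths are first order in A, so the instantaneous fraction to P is constant: dC_P/d(−C_A) = k₁/(k₁+k₂) = 0.7928.
C_P = 0.7928·(C_{A0}−C_A) = 0.7928×0.9406 = 0.746 mol/dm³.

0.746 mol/dm³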